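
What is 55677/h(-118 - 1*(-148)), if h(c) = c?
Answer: 18559/10 ≈ 1855.9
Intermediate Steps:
55677/h(-118 - 1*(-148)) = 55677/(-118 - 1*(-148)) = 55677/(-118 + 148) = 55677/30 = 55677*(1/30) = 18559/10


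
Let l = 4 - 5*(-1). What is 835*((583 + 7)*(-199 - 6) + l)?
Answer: -100985735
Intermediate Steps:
l = 9 (l = 4 + 5 = 9)
835*((583 + 7)*(-199 - 6) + l) = 835*((583 + 7)*(-199 - 6) + 9) = 835*(590*(-205) + 9) = 835*(-120950 + 9) = 835*(-120941) = -100985735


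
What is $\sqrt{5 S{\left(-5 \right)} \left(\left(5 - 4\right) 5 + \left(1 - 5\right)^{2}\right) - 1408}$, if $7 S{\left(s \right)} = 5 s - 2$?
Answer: $7 i \sqrt{37} \approx 42.579 i$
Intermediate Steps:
$S{\left(s \right)} = - \frac{2}{7} + \frac{5 s}{7}$ ($S{\left(s \right)} = \frac{5 s - 2}{7} = \frac{-2 + 5 s}{7} = - \frac{2}{7} + \frac{5 s}{7}$)
$\sqrt{5 S{\left(-5 \right)} \left(\left(5 - 4\right) 5 + \left(1 - 5\right)^{2}\right) - 1408} = \sqrt{5 \left(- \frac{2}{7} + \frac{5}{7} \left(-5\right)\right) \left(\left(5 - 4\right) 5 + \left(1 - 5\right)^{2}\right) - 1408} = \sqrt{5 \left(- \frac{2}{7} - \frac{25}{7}\right) \left(1 \cdot 5 + \left(-4\right)^{2}\right) - 1408} = \sqrt{5 \left(- \frac{27}{7}\right) \left(5 + 16\right) - 1408} = \sqrt{\left(- \frac{135}{7}\right) 21 - 1408} = \sqrt{-405 - 1408} = \sqrt{-1813} = 7 i \sqrt{37}$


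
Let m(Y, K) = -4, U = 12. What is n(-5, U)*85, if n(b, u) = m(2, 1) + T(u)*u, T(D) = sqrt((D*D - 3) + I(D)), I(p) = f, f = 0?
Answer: -340 + 1020*sqrt(141) ≈ 11772.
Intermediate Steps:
I(p) = 0
T(D) = sqrt(-3 + D**2) (T(D) = sqrt((D*D - 3) + 0) = sqrt((D**2 - 3) + 0) = sqrt((-3 + D**2) + 0) = sqrt(-3 + D**2))
n(b, u) = -4 + u*sqrt(-3 + u**2) (n(b, u) = -4 + sqrt(-3 + u**2)*u = -4 + u*sqrt(-3 + u**2))
n(-5, U)*85 = (-4 + 12*sqrt(-3 + 12**2))*85 = (-4 + 12*sqrt(-3 + 144))*85 = (-4 + 12*sqrt(141))*85 = -340 + 1020*sqrt(141)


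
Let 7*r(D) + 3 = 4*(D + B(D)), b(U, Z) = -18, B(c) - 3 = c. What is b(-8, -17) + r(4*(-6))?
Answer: -309/7 ≈ -44.143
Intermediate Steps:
B(c) = 3 + c
r(D) = 9/7 + 8*D/7 (r(D) = -3/7 + (4*(D + (3 + D)))/7 = -3/7 + (4*(3 + 2*D))/7 = -3/7 + (12 + 8*D)/7 = -3/7 + (12/7 + 8*D/7) = 9/7 + 8*D/7)
b(-8, -17) + r(4*(-6)) = -18 + (9/7 + 8*(4*(-6))/7) = -18 + (9/7 + (8/7)*(-24)) = -18 + (9/7 - 192/7) = -18 - 183/7 = -309/7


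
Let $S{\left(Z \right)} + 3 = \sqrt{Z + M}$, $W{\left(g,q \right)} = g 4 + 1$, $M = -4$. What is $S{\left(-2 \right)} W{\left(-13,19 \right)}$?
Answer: $153 - 51 i \sqrt{6} \approx 153.0 - 124.92 i$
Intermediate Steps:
$W{\left(g,q \right)} = 1 + 4 g$ ($W{\left(g,q \right)} = 4 g + 1 = 1 + 4 g$)
$S{\left(Z \right)} = -3 + \sqrt{-4 + Z}$ ($S{\left(Z \right)} = -3 + \sqrt{Z - 4} = -3 + \sqrt{-4 + Z}$)
$S{\left(-2 \right)} W{\left(-13,19 \right)} = \left(-3 + \sqrt{-4 - 2}\right) \left(1 + 4 \left(-13\right)\right) = \left(-3 + \sqrt{-6}\right) \left(1 - 52\right) = \left(-3 + i \sqrt{6}\right) \left(-51\right) = 153 - 51 i \sqrt{6}$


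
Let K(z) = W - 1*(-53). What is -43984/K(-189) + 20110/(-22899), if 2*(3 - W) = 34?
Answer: -335991302/297687 ≈ -1128.7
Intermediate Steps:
W = -14 (W = 3 - ½*34 = 3 - 17 = -14)
K(z) = 39 (K(z) = -14 - 1*(-53) = -14 + 53 = 39)
-43984/K(-189) + 20110/(-22899) = -43984/39 + 20110/(-22899) = -43984*1/39 + 20110*(-1/22899) = -43984/39 - 20110/22899 = -335991302/297687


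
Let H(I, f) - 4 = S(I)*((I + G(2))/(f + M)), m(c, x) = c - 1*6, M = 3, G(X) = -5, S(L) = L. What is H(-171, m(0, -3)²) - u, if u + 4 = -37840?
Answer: 502056/13 ≈ 38620.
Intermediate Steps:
u = -37844 (u = -4 - 37840 = -37844)
m(c, x) = -6 + c (m(c, x) = c - 6 = -6 + c)
H(I, f) = 4 + I*(-5 + I)/(3 + f) (H(I, f) = 4 + I*((I - 5)/(f + 3)) = 4 + I*((-5 + I)/(3 + f)) = 4 + I*(-5 + I)/(3 + f))
H(-171, m(0, -3)²) - u = (12 + (-171)² - 5*(-171) + 4*(-6 + 0)²)/(3 + (-6 + 0)²) - 1*(-37844) = (12 + 29241 + 855 + 4*(-6)²)/(3 + (-6)²) + 37844 = (12 + 29241 + 855 + 4*36)/(3 + 36) + 37844 = (12 + 29241 + 855 + 144)/39 + 37844 = (1/39)*30252 + 37844 = 10084/13 + 37844 = 502056/13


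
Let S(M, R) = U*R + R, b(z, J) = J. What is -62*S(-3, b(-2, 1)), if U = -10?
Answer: 558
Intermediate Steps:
S(M, R) = -9*R (S(M, R) = -10*R + R = -9*R)
-62*S(-3, b(-2, 1)) = -(-558) = -62*(-9) = 558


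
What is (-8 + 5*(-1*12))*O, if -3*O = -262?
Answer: -17816/3 ≈ -5938.7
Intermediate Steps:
O = 262/3 (O = -1/3*(-262) = 262/3 ≈ 87.333)
(-8 + 5*(-1*12))*O = (-8 + 5*(-1*12))*(262/3) = (-8 + 5*(-12))*(262/3) = (-8 - 60)*(262/3) = -68*262/3 = -17816/3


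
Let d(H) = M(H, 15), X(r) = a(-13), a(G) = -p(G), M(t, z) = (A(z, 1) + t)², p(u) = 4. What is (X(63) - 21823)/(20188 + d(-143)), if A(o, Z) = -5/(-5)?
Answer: -1679/3104 ≈ -0.54091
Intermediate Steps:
A(o, Z) = 1 (A(o, Z) = -5*(-⅕) = 1)
M(t, z) = (1 + t)²
a(G) = -4 (a(G) = -1*4 = -4)
X(r) = -4
d(H) = (1 + H)²
(X(63) - 21823)/(20188 + d(-143)) = (-4 - 21823)/(20188 + (1 - 143)²) = -21827/(20188 + (-142)²) = -21827/(20188 + 20164) = -21827/40352 = -21827*1/40352 = -1679/3104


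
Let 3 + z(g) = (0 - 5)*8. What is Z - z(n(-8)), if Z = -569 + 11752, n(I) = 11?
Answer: 11226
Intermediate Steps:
Z = 11183
z(g) = -43 (z(g) = -3 + (0 - 5)*8 = -3 - 5*8 = -3 - 40 = -43)
Z - z(n(-8)) = 11183 - 1*(-43) = 11183 + 43 = 11226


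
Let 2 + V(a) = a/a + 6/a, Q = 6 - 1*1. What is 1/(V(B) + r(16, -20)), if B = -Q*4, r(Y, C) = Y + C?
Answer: -10/53 ≈ -0.18868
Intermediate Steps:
Q = 5 (Q = 6 - 1 = 5)
r(Y, C) = C + Y
B = -20 (B = -1*5*4 = -5*4 = -20)
V(a) = -1 + 6/a (V(a) = -2 + (a/a + 6/a) = -2 + (1 + 6/a) = -1 + 6/a)
1/(V(B) + r(16, -20)) = 1/((6 - 1*(-20))/(-20) + (-20 + 16)) = 1/(-(6 + 20)/20 - 4) = 1/(-1/20*26 - 4) = 1/(-13/10 - 4) = 1/(-53/10) = -10/53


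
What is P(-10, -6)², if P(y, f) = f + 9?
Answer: 9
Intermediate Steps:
P(y, f) = 9 + f
P(-10, -6)² = (9 - 6)² = 3² = 9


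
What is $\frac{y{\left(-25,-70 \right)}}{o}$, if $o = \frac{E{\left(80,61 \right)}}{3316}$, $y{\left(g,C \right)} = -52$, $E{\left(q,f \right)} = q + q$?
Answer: $- \frac{10777}{10} \approx -1077.7$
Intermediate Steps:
$E{\left(q,f \right)} = 2 q$
$o = \frac{40}{829}$ ($o = \frac{2 \cdot 80}{3316} = 160 \cdot \frac{1}{3316} = \frac{40}{829} \approx 0.048251$)
$\frac{y{\left(-25,-70 \right)}}{o} = - \frac{52}{\frac{40}{829}} = \left(-52\right) \frac{829}{40} = - \frac{10777}{10}$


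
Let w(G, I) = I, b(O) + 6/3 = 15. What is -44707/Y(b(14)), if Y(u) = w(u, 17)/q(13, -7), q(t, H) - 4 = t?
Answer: -44707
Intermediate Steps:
b(O) = 13 (b(O) = -2 + 15 = 13)
q(t, H) = 4 + t
Y(u) = 1 (Y(u) = 17/(4 + 13) = 17/17 = 17*(1/17) = 1)
-44707/Y(b(14)) = -44707/1 = -44707*1 = -44707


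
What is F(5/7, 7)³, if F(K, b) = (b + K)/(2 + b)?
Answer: 216/343 ≈ 0.62974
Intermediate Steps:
F(K, b) = (K + b)/(2 + b)
F(5/7, 7)³ = ((5/7 + 7)/(2 + 7))³ = ((5*(⅐) + 7)/9)³ = ((5/7 + 7)/9)³ = ((⅑)*(54/7))³ = (6/7)³ = 216/343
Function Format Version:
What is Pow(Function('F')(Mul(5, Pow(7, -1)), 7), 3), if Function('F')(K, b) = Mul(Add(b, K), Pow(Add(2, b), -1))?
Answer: Rational(216, 343) ≈ 0.62974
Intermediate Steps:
Function('F')(K, b) = Mul(Pow(Add(2, b), -1), Add(K, b)) (Function('F')(K, b) = Mul(Add(K, b), Pow(Add(2, b), -1)) = Mul(Pow(Add(2, b), -1), Add(K, b)))
Pow(Function('F')(Mul(5, Pow(7, -1)), 7), 3) = Pow(Mul(Pow(Add(2, 7), -1), Add(Mul(5, Pow(7, -1)), 7)), 3) = Pow(Mul(Pow(9, -1), Add(Mul(5, Rational(1, 7)), 7)), 3) = Pow(Mul(Rational(1, 9), Add(Rational(5, 7), 7)), 3) = Pow(Mul(Rational(1, 9), Rational(54, 7)), 3) = Pow(Rational(6, 7), 3) = Rational(216, 343)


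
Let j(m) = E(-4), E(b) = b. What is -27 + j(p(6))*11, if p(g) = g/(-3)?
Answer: -71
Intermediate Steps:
p(g) = -g/3 (p(g) = g*(-⅓) = -g/3)
j(m) = -4
-27 + j(p(6))*11 = -27 - 4*11 = -27 - 44 = -71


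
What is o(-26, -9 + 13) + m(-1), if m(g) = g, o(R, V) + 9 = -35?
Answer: -45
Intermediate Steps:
o(R, V) = -44 (o(R, V) = -9 - 35 = -44)
o(-26, -9 + 13) + m(-1) = -44 - 1 = -45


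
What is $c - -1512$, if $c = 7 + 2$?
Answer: $1521$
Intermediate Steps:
$c = 9$
$c - -1512 = 9 - -1512 = 9 + 1512 = 1521$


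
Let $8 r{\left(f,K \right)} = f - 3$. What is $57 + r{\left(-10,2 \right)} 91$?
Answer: $- \frac{727}{8} \approx -90.875$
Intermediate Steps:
$r{\left(f,K \right)} = - \frac{3}{8} + \frac{f}{8}$ ($r{\left(f,K \right)} = \frac{f - 3}{8} = \frac{-3 + f}{8} = - \frac{3}{8} + \frac{f}{8}$)
$57 + r{\left(-10,2 \right)} 91 = 57 + \left(- \frac{3}{8} + \frac{1}{8} \left(-10\right)\right) 91 = 57 + \left(- \frac{3}{8} - \frac{5}{4}\right) 91 = 57 - \frac{1183}{8} = - \frac{727}{8}$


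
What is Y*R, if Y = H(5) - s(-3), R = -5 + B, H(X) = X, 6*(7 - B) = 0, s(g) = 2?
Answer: 6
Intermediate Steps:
B = 7 (B = 7 - 1/6*0 = 7 + 0 = 7)
R = 2 (R = -5 + 7 = 2)
Y = 3 (Y = 5 - 1*2 = 5 - 2 = 3)
Y*R = 3*2 = 6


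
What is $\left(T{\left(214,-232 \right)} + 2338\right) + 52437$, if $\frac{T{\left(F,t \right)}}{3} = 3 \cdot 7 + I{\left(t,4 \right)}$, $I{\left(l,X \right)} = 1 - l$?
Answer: $55537$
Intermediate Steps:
$T{\left(F,t \right)} = 66 - 3 t$ ($T{\left(F,t \right)} = 3 \left(3 \cdot 7 - \left(-1 + t\right)\right) = 3 \left(21 - \left(-1 + t\right)\right) = 3 \left(22 - t\right) = 66 - 3 t$)
$\left(T{\left(214,-232 \right)} + 2338\right) + 52437 = \left(\left(66 - -696\right) + 2338\right) + 52437 = \left(\left(66 + 696\right) + 2338\right) + 52437 = \left(762 + 2338\right) + 52437 = 3100 + 52437 = 55537$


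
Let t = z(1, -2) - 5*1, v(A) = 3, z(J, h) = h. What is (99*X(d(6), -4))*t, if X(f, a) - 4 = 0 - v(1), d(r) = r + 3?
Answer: -693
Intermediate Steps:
d(r) = 3 + r
X(f, a) = 1 (X(f, a) = 4 + (0 - 1*3) = 4 + (0 - 3) = 4 - 3 = 1)
t = -7 (t = -2 - 5*1 = -2 - 5 = -7)
(99*X(d(6), -4))*t = (99*1)*(-7) = 99*(-7) = -693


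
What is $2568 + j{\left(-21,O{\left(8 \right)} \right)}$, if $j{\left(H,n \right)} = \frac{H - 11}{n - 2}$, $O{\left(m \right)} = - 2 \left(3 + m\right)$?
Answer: $\frac{7708}{3} \approx 2569.3$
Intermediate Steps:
$O{\left(m \right)} = -6 - 2 m$
$j{\left(H,n \right)} = \frac{-11 + H}{-2 + n}$
$2568 + j{\left(-21,O{\left(8 \right)} \right)} = 2568 + \frac{-11 - 21}{-2 - 22} = 2568 + \frac{1}{-2 - 22} \left(-32\right) = 2568 + \frac{1}{-24} \left(-32\right) = 2568 - - \frac{4}{3} = 2568 + \frac{4}{3} = \frac{7708}{3}$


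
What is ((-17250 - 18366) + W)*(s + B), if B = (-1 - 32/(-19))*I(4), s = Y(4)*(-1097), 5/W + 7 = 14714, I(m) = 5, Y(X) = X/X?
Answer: 10883610046446/279433 ≈ 3.8949e+7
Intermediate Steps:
Y(X) = 1
W = 5/14707 (W = 5/(-7 + 14714) = 5/14707 ≈ 0.00033997)
s = -1097 (s = 1*(-1097) = -1097)
B = 65/19 (B = (-1 - 32/(-19))*5 = (-1 - 32*(-1/19))*5 = (-1 + 32/19)*5 = (13/19)*5 = 65/19 ≈ 3.4211)
((-17250 - 18366) + W)*(s + B) = ((-17250 - 18366) + 5/14707)*(-1097 + 65/19) = (-35616 + 5/14707)*(-20778/19) = -523804507/14707*(-20778/19) = 10883610046446/279433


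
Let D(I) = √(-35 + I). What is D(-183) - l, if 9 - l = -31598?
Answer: -31607 + I*√218 ≈ -31607.0 + 14.765*I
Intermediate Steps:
l = 31607 (l = 9 - 1*(-31598) = 9 + 31598 = 31607)
D(-183) - l = √(-35 - 183) - 1*31607 = √(-218) - 31607 = I*√218 - 31607 = -31607 + I*√218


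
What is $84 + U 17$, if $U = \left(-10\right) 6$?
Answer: $-936$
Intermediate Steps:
$U = -60$
$84 + U 17 = 84 - 1020 = -936$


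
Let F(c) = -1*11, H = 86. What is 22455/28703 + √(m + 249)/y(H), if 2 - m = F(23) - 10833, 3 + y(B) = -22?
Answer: 22455/28703 - √11095/25 ≈ -3.4310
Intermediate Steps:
F(c) = -11
y(B) = -25 (y(B) = -3 - 22 = -25)
m = 10846 (m = 2 - (-11 - 10833) = 2 - 1*(-10844) = 2 + 10844 = 10846)
22455/28703 + √(m + 249)/y(H) = 22455/28703 + √(10846 + 249)/(-25) = 22455*(1/28703) + √11095*(-1/25) = 22455/28703 - √11095/25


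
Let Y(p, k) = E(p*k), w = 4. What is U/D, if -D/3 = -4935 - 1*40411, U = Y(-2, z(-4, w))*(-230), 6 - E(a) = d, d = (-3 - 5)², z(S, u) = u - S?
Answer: 6670/68019 ≈ 0.098061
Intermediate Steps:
d = 64 (d = (-8)² = 64)
E(a) = -58 (E(a) = 6 - 1*64 = 6 - 64 = -58)
Y(p, k) = -58
U = 13340 (U = -58*(-230) = 13340)
D = 136038 (D = -3*(-4935 - 1*40411) = -3*(-4935 - 40411) = -3*(-45346) = 136038)
U/D = 13340/136038 = 13340*(1/136038) = 6670/68019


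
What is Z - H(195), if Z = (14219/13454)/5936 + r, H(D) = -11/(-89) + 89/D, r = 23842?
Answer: 33044718401143481/1386021393120 ≈ 23841.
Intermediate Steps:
H(D) = 11/89 + 89/D (H(D) = -11*(-1/89) + 89/D = 11/89 + 89/D)
Z = 1904092325067/79862944 (Z = (14219/13454)/5936 + 23842 = (14219*(1/13454))*(1/5936) + 23842 = (14219/13454)*(1/5936) + 23842 = 14219/79862944 + 23842 = 1904092325067/79862944 ≈ 23842.)
Z - H(195) = 1904092325067/79862944 - (11/89 + 89/195) = 1904092325067/79862944 - 1*10066/17355 = 1904092325067/79862944 - 10066/17355 = 33044718401143481/1386021393120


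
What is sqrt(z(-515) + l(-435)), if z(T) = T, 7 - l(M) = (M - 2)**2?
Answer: 13*I*sqrt(1133) ≈ 437.58*I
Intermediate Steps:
l(M) = 7 - (-2 + M)**2 (l(M) = 7 - (M - 2)**2 = 7 - (-2 + M)**2)
sqrt(z(-515) + l(-435)) = sqrt(-515 + (7 - (-2 - 435)**2)) = sqrt(-515 + (7 - 1*(-437)**2)) = sqrt(-515 + (7 - 1*190969)) = sqrt(-515 + (7 - 190969)) = sqrt(-515 - 190962) = sqrt(-191477) = 13*I*sqrt(1133)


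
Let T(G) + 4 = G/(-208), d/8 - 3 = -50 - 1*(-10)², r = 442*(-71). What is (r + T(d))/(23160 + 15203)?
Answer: -815889/997438 ≈ -0.81798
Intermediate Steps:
r = -31382
d = -1176 (d = 24 + 8*(-50 - 1*(-10)²) = 24 + 8*(-50 - 1*100) = 24 + 8*(-50 - 100) = 24 + 8*(-150) = 24 - 1200 = -1176)
T(G) = -4 - G/208 (T(G) = -4 + G/(-208) = -4 + G*(-1/208) = -4 - G/208)
(r + T(d))/(23160 + 15203) = (-31382 + (-4 - 1/208*(-1176)))/(23160 + 15203) = (-31382 + (-4 + 147/26))/38363 = (-31382 + 43/26)*(1/38363) = -815889/26*1/38363 = -815889/997438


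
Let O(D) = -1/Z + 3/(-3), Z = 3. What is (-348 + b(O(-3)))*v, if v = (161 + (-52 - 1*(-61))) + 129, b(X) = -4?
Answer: -105248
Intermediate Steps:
O(D) = -4/3 (O(D) = -1/3 + 3/(-3) = -1*⅓ + 3*(-⅓) = -⅓ - 1 = -4/3)
v = 299 (v = (161 + (-52 + 61)) + 129 = (161 + 9) + 129 = 170 + 129 = 299)
(-348 + b(O(-3)))*v = (-348 - 4)*299 = -352*299 = -105248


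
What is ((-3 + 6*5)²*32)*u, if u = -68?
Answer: -1586304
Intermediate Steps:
((-3 + 6*5)²*32)*u = ((-3 + 6*5)²*32)*(-68) = ((-3 + 30)²*32)*(-68) = (27²*32)*(-68) = (729*32)*(-68) = 23328*(-68) = -1586304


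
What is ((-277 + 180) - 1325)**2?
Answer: 2022084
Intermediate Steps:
((-277 + 180) - 1325)**2 = (-97 - 1325)**2 = (-1422)**2 = 2022084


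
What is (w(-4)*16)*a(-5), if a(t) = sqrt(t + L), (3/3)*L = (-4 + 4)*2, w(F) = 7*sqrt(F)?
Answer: -224*sqrt(5) ≈ -500.88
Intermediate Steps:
L = 0 (L = (-4 + 4)*2 = 0*2 = 0)
a(t) = sqrt(t) (a(t) = sqrt(t + 0) = sqrt(t))
(w(-4)*16)*a(-5) = ((7*sqrt(-4))*16)*sqrt(-5) = ((7*(2*I))*16)*(I*sqrt(5)) = ((14*I)*16)*(I*sqrt(5)) = (224*I)*(I*sqrt(5)) = -224*sqrt(5)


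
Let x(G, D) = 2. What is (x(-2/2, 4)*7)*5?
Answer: 70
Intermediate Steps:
(x(-2/2, 4)*7)*5 = (2*7)*5 = 14*5 = 70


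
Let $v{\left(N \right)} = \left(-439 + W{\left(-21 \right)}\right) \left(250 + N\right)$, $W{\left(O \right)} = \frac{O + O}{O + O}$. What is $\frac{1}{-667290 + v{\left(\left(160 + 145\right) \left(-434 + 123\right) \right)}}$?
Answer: $\frac{1}{40769700} \approx 2.4528 \cdot 10^{-8}$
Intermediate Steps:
$W{\left(O \right)} = 1$ ($W{\left(O \right)} = \frac{2 O}{2 O} = 2 O \frac{1}{2 O} = 1$)
$v{\left(N \right)} = -109500 - 438 N$ ($v{\left(N \right)} = \left(-439 + 1\right) \left(250 + N\right) = - 438 \left(250 + N\right) = -109500 - 438 N$)
$\frac{1}{-667290 + v{\left(\left(160 + 145\right) \left(-434 + 123\right) \right)}} = \frac{1}{-667290 - \left(109500 + 438 \left(160 + 145\right) \left(-434 + 123\right)\right)} = \frac{1}{-667290 - \left(109500 + 438 \cdot 305 \left(-311\right)\right)} = \frac{1}{-667290 - -41436990} = \frac{1}{-667290 + \left(-109500 + 41546490\right)} = \frac{1}{-667290 + 41436990} = \frac{1}{40769700}$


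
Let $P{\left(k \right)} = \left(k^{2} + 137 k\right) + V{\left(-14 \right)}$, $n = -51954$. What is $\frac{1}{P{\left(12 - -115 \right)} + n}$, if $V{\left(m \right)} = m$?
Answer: $- \frac{1}{18440} \approx -5.423 \cdot 10^{-5}$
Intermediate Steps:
$P{\left(k \right)} = -14 + k^{2} + 137 k$ ($P{\left(k \right)} = \left(k^{2} + 137 k\right) - 14 = -14 + k^{2} + 137 k$)
$\frac{1}{P{\left(12 - -115 \right)} + n} = \frac{1}{\left(-14 + \left(12 - -115\right)^{2} + 137 \left(12 - -115\right)\right) - 51954} = \frac{1}{\left(-14 + \left(12 + 115\right)^{2} + 137 \left(12 + 115\right)\right) - 51954} = \frac{1}{\left(-14 + 127^{2} + 137 \cdot 127\right) - 51954} = \frac{1}{\left(-14 + 16129 + 17399\right) - 51954} = \frac{1}{33514 - 51954} = \frac{1}{-18440} = - \frac{1}{18440}$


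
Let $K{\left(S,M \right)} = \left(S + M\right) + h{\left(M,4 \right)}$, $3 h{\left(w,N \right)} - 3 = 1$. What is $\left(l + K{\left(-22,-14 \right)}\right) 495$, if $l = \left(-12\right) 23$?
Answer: $-153780$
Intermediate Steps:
$h{\left(w,N \right)} = \frac{4}{3}$ ($h{\left(w,N \right)} = 1 + \frac{1}{3} \cdot 1 = 1 + \frac{1}{3} = \frac{4}{3}$)
$l = -276$
$K{\left(S,M \right)} = \frac{4}{3} + M + S$ ($K{\left(S,M \right)} = \left(S + M\right) + \frac{4}{3} = \left(M + S\right) + \frac{4}{3} = \frac{4}{3} + M + S$)
$\left(l + K{\left(-22,-14 \right)}\right) 495 = \left(-276 - \frac{104}{3}\right) 495 = \left(- \frac{932}{3}\right) 495 = -153780$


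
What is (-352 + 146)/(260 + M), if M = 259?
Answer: -206/519 ≈ -0.39692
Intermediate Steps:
(-352 + 146)/(260 + M) = (-352 + 146)/(260 + 259) = -206/519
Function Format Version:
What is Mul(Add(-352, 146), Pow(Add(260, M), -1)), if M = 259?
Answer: Rational(-206, 519) ≈ -0.39692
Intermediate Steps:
Mul(Add(-352, 146), Pow(Add(260, M), -1)) = Mul(Add(-352, 146), Pow(Add(260, 259), -1)) = Mul(-206, Pow(519, -1)) = Mul(-206, Rational(1, 519)) = Rational(-206, 519)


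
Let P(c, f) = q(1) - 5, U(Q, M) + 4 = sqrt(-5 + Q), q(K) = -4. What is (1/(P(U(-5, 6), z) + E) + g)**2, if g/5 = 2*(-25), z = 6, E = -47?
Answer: 196028001/3136 ≈ 62509.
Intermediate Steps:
U(Q, M) = -4 + sqrt(-5 + Q)
P(c, f) = -9 (P(c, f) = -4 - 5 = -9)
g = -250 (g = 5*(2*(-25)) = 5*(-50) = -250)
(1/(P(U(-5, 6), z) + E) + g)**2 = (1/(-9 - 47) - 250)**2 = (1/(-56) - 250)**2 = (-1/56 - 250)**2 = (-14001/56)**2 = 196028001/3136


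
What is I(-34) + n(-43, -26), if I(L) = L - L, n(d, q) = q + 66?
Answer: 40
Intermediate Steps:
n(d, q) = 66 + q
I(L) = 0
I(-34) + n(-43, -26) = 0 + (66 - 26) = 0 + 40 = 40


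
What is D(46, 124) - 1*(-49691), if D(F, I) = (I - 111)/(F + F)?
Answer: 4571585/92 ≈ 49691.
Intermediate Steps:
D(F, I) = (-111 + I)/(2*F) (D(F, I) = (-111 + I)/((2*F)) = (-111 + I)*(1/(2*F)) = (-111 + I)/(2*F))
D(46, 124) - 1*(-49691) = (½)*(-111 + 124)/46 - 1*(-49691) = (½)*(1/46)*13 + 49691 = 13/92 + 49691 = 4571585/92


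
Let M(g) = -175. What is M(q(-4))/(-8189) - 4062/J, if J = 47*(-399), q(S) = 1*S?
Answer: 641149/2694181 ≈ 0.23798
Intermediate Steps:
q(S) = S
J = -18753
M(q(-4))/(-8189) - 4062/J = -175/(-8189) - 4062/(-18753) = -175*(-1/8189) - 4062*(-1/18753) = 175/8189 + 1354/6251 = 641149/2694181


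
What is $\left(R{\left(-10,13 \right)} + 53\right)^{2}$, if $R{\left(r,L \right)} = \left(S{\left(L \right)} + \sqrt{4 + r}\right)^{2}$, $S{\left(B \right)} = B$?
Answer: $42600 + 11232 i \sqrt{6} \approx 42600.0 + 27513.0 i$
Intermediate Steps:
$R{\left(r,L \right)} = \left(L + \sqrt{4 + r}\right)^{2}$
$\left(R{\left(-10,13 \right)} + 53\right)^{2} = \left(\left(13 + \sqrt{4 - 10}\right)^{2} + 53\right)^{2} = \left(\left(13 + \sqrt{-6}\right)^{2} + 53\right)^{2} = \left(\left(13 + i \sqrt{6}\right)^{2} + 53\right)^{2} = \left(53 + \left(13 + i \sqrt{6}\right)^{2}\right)^{2}$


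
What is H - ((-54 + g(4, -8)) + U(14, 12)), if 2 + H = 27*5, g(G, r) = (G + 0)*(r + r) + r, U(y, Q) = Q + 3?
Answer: 244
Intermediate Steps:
U(y, Q) = 3 + Q
g(G, r) = r + 2*G*r (g(G, r) = G*(2*r) + r = 2*G*r + r = r + 2*G*r)
H = 133 (H = -2 + 27*5 = -2 + 135 = 133)
H - ((-54 + g(4, -8)) + U(14, 12)) = 133 - ((-54 - 8*(1 + 2*4)) + (3 + 12)) = 133 - ((-54 - 8*(1 + 8)) + 15) = 133 - ((-54 - 8*9) + 15) = 133 - ((-54 - 72) + 15) = 133 - (-126 + 15) = 133 - 1*(-111) = 133 + 111 = 244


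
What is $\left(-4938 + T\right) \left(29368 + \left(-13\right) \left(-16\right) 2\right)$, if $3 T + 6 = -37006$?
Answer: $-514528528$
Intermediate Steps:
$T = - \frac{37012}{3}$ ($T = -2 + \frac{1}{3} \left(-37006\right) = -2 - \frac{37006}{3} = - \frac{37012}{3} \approx -12337.0$)
$\left(-4938 + T\right) \left(29368 + \left(-13\right) \left(-16\right) 2\right) = \left(-4938 - \frac{37012}{3}\right) \left(29368 + \left(-13\right) \left(-16\right) 2\right) = - \frac{51826 \left(29368 + 208 \cdot 2\right)}{3} = - \frac{51826 \left(29368 + 416\right)}{3} = \left(- \frac{51826}{3}\right) 29784 = -514528528$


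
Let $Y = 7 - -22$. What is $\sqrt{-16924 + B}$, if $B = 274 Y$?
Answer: $67 i \sqrt{2} \approx 94.752 i$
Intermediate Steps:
$Y = 29$ ($Y = 7 + 22 = 29$)
$B = 7946$ ($B = 274 \cdot 29 = 7946$)
$\sqrt{-16924 + B} = \sqrt{-16924 + 7946} = \sqrt{-8978} = 67 i \sqrt{2}$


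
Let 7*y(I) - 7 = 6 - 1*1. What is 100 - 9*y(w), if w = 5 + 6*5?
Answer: 592/7 ≈ 84.571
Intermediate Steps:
w = 35 (w = 5 + 30 = 35)
y(I) = 12/7 (y(I) = 1 + (6 - 1*1)/7 = 1 + (6 - 1)/7 = 1 + (⅐)*5 = 1 + 5/7 = 12/7)
100 - 9*y(w) = 100 - 9*12/7 = 100 - 108/7 = 592/7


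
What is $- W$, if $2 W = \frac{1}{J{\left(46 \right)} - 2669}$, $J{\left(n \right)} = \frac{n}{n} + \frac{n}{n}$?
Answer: $\frac{1}{5334} \approx 0.00018748$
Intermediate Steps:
$J{\left(n \right)} = 2$ ($J{\left(n \right)} = 1 + 1 = 2$)
$W = - \frac{1}{5334}$ ($W = \frac{1}{2 \left(2 - 2669\right)} = \frac{1}{2 \left(-2667\right)} = \frac{1}{2} \left(- \frac{1}{2667}\right) = - \frac{1}{5334} \approx -0.00018748$)
$- W = \left(-1\right) \left(- \frac{1}{5334}\right) = \frac{1}{5334}$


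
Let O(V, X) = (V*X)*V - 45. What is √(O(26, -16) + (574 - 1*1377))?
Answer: 108*I ≈ 108.0*I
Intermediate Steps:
O(V, X) = -45 + X*V² (O(V, X) = X*V² - 45 = -45 + X*V²)
√(O(26, -16) + (574 - 1*1377)) = √((-45 - 16*26²) + (574 - 1*1377)) = √((-45 - 16*676) + (574 - 1377)) = √((-45 - 10816) - 803) = √(-10861 - 803) = √(-11664) = 108*I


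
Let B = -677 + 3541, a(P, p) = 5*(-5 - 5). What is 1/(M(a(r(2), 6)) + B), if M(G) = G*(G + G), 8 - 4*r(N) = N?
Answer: 1/7864 ≈ 0.00012716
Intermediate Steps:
r(N) = 2 - N/4
a(P, p) = -50 (a(P, p) = 5*(-10) = -50)
B = 2864
M(G) = 2*G² (M(G) = G*(2*G) = 2*G²)
1/(M(a(r(2), 6)) + B) = 1/(2*(-50)² + 2864) = 1/(2*2500 + 2864) = 1/(5000 + 2864) = 1/7864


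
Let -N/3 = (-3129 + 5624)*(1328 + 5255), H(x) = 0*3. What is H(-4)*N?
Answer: 0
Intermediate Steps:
H(x) = 0
N = -49273755 (N = -3*(-3129 + 5624)*(1328 + 5255) = -7485*6583 = -3*16424585 = -49273755)
H(-4)*N = 0*(-49273755) = 0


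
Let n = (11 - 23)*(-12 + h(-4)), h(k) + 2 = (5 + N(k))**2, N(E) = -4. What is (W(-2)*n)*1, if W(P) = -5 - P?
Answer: -468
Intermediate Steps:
h(k) = -1 (h(k) = -2 + (5 - 4)**2 = -2 + 1**2 = -2 + 1 = -1)
n = 156 (n = (11 - 23)*(-12 - 1) = -12*(-13) = 156)
(W(-2)*n)*1 = ((-5 - 1*(-2))*156)*1 = ((-5 + 2)*156)*1 = -3*156*1 = -468*1 = -468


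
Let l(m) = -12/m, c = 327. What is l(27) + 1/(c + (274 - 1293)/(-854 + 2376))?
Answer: -1973002/4470075 ≈ -0.44138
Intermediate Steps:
l(27) + 1/(c + (274 - 1293)/(-854 + 2376)) = -12/27 + 1/(327 + (274 - 1293)/(-854 + 2376)) = -12*1/27 + 1/(327 - 1019/1522) = -4/9 + 1/(327 - 1019*1/1522) = -4/9 + 1/(327 - 1019/1522) = -4/9 + 1/(496675/1522) = -4/9 + 1522/496675 = -1973002/4470075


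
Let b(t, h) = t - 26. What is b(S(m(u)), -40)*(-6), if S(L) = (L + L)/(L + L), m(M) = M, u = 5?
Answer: 150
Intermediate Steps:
S(L) = 1 (S(L) = (2*L)/((2*L)) = (2*L)*(1/(2*L)) = 1)
b(t, h) = -26 + t
b(S(m(u)), -40)*(-6) = (-26 + 1)*(-6) = -25*(-6) = 150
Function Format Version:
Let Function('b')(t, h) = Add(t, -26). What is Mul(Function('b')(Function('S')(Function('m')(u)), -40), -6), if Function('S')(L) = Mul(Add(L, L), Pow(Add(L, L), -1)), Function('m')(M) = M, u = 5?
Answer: 150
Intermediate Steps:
Function('S')(L) = 1 (Function('S')(L) = Mul(Mul(2, L), Pow(Mul(2, L), -1)) = Mul(Mul(2, L), Mul(Rational(1, 2), Pow(L, -1))) = 1)
Function('b')(t, h) = Add(-26, t)
Mul(Function('b')(Function('S')(Function('m')(u)), -40), -6) = Mul(Add(-26, 1), -6) = Mul(-25, -6) = 150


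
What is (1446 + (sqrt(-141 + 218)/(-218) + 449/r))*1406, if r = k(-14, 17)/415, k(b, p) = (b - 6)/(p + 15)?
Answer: -417146140 - 703*sqrt(77)/109 ≈ -4.1715e+8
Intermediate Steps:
k(b, p) = (-6 + b)/(15 + p)
r = -1/664 (r = ((-6 - 14)/(15 + 17))/415 = (-20/32)*(1/415) = ((1/32)*(-20))*(1/415) = -5/8*1/415 = -1/664 ≈ -0.0015060)
(1446 + (sqrt(-141 + 218)/(-218) + 449/r))*1406 = (1446 + (sqrt(-141 + 218)/(-218) + 449/(-1/664)))*1406 = (1446 + (sqrt(77)*(-1/218) + 449*(-664)))*1406 = (1446 + (-sqrt(77)/218 - 298136))*1406 = (1446 + (-298136 - sqrt(77)/218))*1406 = (-296690 - sqrt(77)/218)*1406 = -417146140 - 703*sqrt(77)/109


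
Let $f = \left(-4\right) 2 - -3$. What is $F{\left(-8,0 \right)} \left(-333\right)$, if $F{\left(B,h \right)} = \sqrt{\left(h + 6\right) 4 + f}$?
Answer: $- 333 \sqrt{19} \approx -1451.5$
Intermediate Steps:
$f = -5$ ($f = -8 + 3 = -5$)
$F{\left(B,h \right)} = \sqrt{19 + 4 h}$ ($F{\left(B,h \right)} = \sqrt{\left(h + 6\right) 4 - 5} = \sqrt{\left(6 + h\right) 4 - 5} = \sqrt{\left(24 + 4 h\right) - 5} = \sqrt{19 + 4 h}$)
$F{\left(-8,0 \right)} \left(-333\right) = \sqrt{19 + 4 \cdot 0} \left(-333\right) = \sqrt{19 + 0} \left(-333\right) = \sqrt{19} \left(-333\right) = - 333 \sqrt{19}$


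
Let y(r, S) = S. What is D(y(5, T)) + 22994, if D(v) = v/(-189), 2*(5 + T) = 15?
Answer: 8691727/378 ≈ 22994.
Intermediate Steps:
T = 5/2 (T = -5 + (1/2)*15 = -5 + 15/2 = 5/2 ≈ 2.5000)
D(v) = -v/189 (D(v) = v*(-1/189) = -v/189)
D(y(5, T)) + 22994 = -1/189*5/2 + 22994 = -5/378 + 22994 = 8691727/378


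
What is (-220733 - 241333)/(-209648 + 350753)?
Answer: -154022/47035 ≈ -3.2746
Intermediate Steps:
(-220733 - 241333)/(-209648 + 350753) = -462066/141105 = -462066*1/141105 = -154022/47035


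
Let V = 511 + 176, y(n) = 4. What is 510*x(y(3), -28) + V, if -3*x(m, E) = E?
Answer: 5447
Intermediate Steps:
x(m, E) = -E/3
V = 687
510*x(y(3), -28) + V = 510*(-⅓*(-28)) + 687 = 510*(28/3) + 687 = 4760 + 687 = 5447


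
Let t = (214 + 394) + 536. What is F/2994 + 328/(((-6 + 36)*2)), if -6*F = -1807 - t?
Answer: 505771/89820 ≈ 5.6309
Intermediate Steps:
t = 1144 (t = 608 + 536 = 1144)
F = 2951/6 (F = -(-1807 - 1*1144)/6 = -(-1807 - 1144)/6 = -1/6*(-2951) = 2951/6 ≈ 491.83)
F/2994 + 328/(((-6 + 36)*2)) = (2951/6)/2994 + 328/(((-6 + 36)*2)) = (2951/6)*(1/2994) + 328/((30*2)) = 2951/17964 + 328/60 = 2951/17964 + 328*(1/60) = 2951/17964 + 82/15 = 505771/89820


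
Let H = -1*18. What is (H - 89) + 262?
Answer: 155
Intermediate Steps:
H = -18
(H - 89) + 262 = (-18 - 89) + 262 = -107 + 262 = 155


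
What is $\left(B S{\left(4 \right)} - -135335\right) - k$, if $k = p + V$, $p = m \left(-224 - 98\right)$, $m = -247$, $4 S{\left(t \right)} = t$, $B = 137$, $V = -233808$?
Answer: $289746$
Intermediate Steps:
$S{\left(t \right)} = \frac{t}{4}$
$p = 79534$ ($p = - 247 \left(-224 - 98\right) = \left(-247\right) \left(-322\right) = 79534$)
$k = -154274$ ($k = 79534 - 233808 = -154274$)
$\left(B S{\left(4 \right)} - -135335\right) - k = \left(137 \cdot \frac{1}{4} \cdot 4 - -135335\right) - -154274 = \left(137 \cdot 1 + 135335\right) + 154274 = \left(137 + 135335\right) + 154274 = 135472 + 154274 = 289746$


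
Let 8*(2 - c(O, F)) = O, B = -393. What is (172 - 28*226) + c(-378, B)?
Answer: -24427/4 ≈ -6106.8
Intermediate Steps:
c(O, F) = 2 - O/8
(172 - 28*226) + c(-378, B) = (172 - 28*226) + (2 - ⅛*(-378)) = (172 - 6328) + (2 + 189/4) = -6156 + 197/4 = -24427/4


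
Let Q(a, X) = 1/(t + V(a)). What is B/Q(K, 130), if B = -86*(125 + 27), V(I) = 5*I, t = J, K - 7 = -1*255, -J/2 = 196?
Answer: 21333504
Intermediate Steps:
J = -392 (J = -2*196 = -392)
K = -248 (K = 7 - 1*255 = 7 - 255 = -248)
t = -392
Q(a, X) = 1/(-392 + 5*a)
B = -13072 (B = -86*152 = -13072)
B/Q(K, 130) = -13072/(1/(-392 + 5*(-248))) = -13072/(1/(-392 - 1240)) = -13072/(1/(-1632)) = -13072/(-1/1632) = -13072*(-1632) = 21333504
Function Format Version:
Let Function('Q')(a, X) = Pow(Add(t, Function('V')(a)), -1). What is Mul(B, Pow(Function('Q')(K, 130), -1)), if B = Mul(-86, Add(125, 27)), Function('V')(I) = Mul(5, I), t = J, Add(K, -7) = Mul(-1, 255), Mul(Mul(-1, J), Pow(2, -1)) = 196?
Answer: 21333504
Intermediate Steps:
J = -392 (J = Mul(-2, 196) = -392)
K = -248 (K = Add(7, Mul(-1, 255)) = Add(7, -255) = -248)
t = -392
Function('Q')(a, X) = Pow(Add(-392, Mul(5, a)), -1)
B = -13072 (B = Mul(-86, 152) = -13072)
Mul(B, Pow(Function('Q')(K, 130), -1)) = Mul(-13072, Pow(Pow(Add(-392, Mul(5, -248)), -1), -1)) = Mul(-13072, Pow(Pow(Add(-392, -1240), -1), -1)) = Mul(-13072, Pow(Pow(-1632, -1), -1)) = Mul(-13072, Pow(Rational(-1, 1632), -1)) = Mul(-13072, -1632) = 21333504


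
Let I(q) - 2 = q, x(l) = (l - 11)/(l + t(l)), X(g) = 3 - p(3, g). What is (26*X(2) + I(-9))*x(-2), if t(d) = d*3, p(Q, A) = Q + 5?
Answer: -1781/8 ≈ -222.63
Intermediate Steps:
p(Q, A) = 5 + Q
X(g) = -5 (X(g) = 3 - (5 + 3) = 3 - 1*8 = 3 - 8 = -5)
t(d) = 3*d
x(l) = (-11 + l)/(4*l) (x(l) = (l - 11)/(l + 3*l) = (-11 + l)/((4*l)) = (-11 + l)*(1/(4*l)) = (-11 + l)/(4*l))
I(q) = 2 + q
(26*X(2) + I(-9))*x(-2) = (26*(-5) + (2 - 9))*((¼)*(-11 - 2)/(-2)) = (-130 - 7)*((¼)*(-½)*(-13)) = -137*13/8 = -1781/8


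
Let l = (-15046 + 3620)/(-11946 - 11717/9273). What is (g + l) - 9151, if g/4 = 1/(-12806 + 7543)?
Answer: -5335133305028701/583071849425 ≈ -9150.0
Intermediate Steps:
g = -4/5263 (g = 4/(-12806 + 7543) = 4/(-5263) = 4*(-1/5263) = -4/5263 ≈ -0.00076002)
l = 105953298/110786975 (l = -11426/(-11946 - 11717*1/9273) = -11426/(-11946 - 11717/9273) = -11426/(-110786975/9273) = -11426*(-9273/110786975) = 105953298/110786975 ≈ 0.95637)
(g + l) - 9151 = (-4/5263 + 105953298/110786975) - 9151 = 557189059474/583071849425 - 9151 = -5335133305028701/583071849425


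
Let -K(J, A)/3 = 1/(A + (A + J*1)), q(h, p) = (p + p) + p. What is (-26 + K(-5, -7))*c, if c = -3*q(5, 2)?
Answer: 8838/19 ≈ 465.16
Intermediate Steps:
q(h, p) = 3*p (q(h, p) = 2*p + p = 3*p)
K(J, A) = -3/(J + 2*A) (K(J, A) = -3/(A + (A + J*1)) = -3/(A + (A + J)) = -3/(J + 2*A))
c = -18 (c = -9*2 = -3*6 = -18)
(-26 + K(-5, -7))*c = (-26 - 3/(-5 + 2*(-7)))*(-18) = (-26 - 3/(-5 - 14))*(-18) = (-26 - 3/(-19))*(-18) = (-26 - 3*(-1/19))*(-18) = (-26 + 3/19)*(-18) = -491/19*(-18) = 8838/19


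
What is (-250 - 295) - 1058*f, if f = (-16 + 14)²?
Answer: -4777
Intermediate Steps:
f = 4 (f = (-2)² = 4)
(-250 - 295) - 1058*f = (-250 - 295) - 1058*4 = -545 - 4232 = -4777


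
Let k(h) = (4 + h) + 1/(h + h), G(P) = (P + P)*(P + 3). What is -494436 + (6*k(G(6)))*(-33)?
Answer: -6199355/12 ≈ -5.1661e+5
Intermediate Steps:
G(P) = 2*P*(3 + P) (G(P) = (2*P)*(3 + P) = 2*P*(3 + P))
k(h) = 4 + h + 1/(2*h) (k(h) = (4 + h) + 1/(2*h) = 4 + h + 1/(2*h))
-494436 + (6*k(G(6)))*(-33) = -494436 + (6*(4 + 2*6*(3 + 6) + 1/(2*((2*6*(3 + 6))))))*(-33) = -494436 + (6*(4 + 2*6*9 + 1/(2*((2*6*9)))))*(-33) = -494436 + (6*(4 + 108 + (½)/108))*(-33) = -494436 + (6*(4 + 108 + (½)*(1/108)))*(-33) = -494436 + (6*(4 + 108 + 1/216))*(-33) = -494436 + (6*(24193/216))*(-33) = -494436 + (24193/36)*(-33) = -494436 - 266123/12 = -6199355/12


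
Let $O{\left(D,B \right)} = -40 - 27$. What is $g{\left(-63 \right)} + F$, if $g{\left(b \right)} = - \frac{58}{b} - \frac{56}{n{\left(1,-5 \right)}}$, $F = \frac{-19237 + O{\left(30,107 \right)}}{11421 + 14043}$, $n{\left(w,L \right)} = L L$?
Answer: $- \frac{3471583}{1671075} \approx -2.0775$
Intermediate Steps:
$O{\left(D,B \right)} = -67$ ($O{\left(D,B \right)} = -40 - 27 = -67$)
$n{\left(w,L \right)} = L^{2}$
$F = - \frac{2413}{3183}$ ($F = \frac{-19237 - 67}{11421 + 14043} = - \frac{19304}{25464} = \left(-19304\right) \frac{1}{25464} = - \frac{2413}{3183} \approx -0.75809$)
$g{\left(b \right)} = - \frac{56}{25} - \frac{58}{b}$ ($g{\left(b \right)} = - \frac{58}{b} - \frac{56}{\left(-5\right)^{2}} = - \frac{58}{b} - \frac{56}{25} = - \frac{56}{25} - \frac{58}{b}$)
$g{\left(-63 \right)} + F = \left(- \frac{56}{25} - \frac{58}{-63}\right) - \frac{2413}{3183} = \left(- \frac{56}{25} - - \frac{58}{63}\right) - \frac{2413}{3183} = \left(- \frac{56}{25} + \frac{58}{63}\right) - \frac{2413}{3183} = - \frac{2078}{1575} - \frac{2413}{3183} = - \frac{3471583}{1671075}$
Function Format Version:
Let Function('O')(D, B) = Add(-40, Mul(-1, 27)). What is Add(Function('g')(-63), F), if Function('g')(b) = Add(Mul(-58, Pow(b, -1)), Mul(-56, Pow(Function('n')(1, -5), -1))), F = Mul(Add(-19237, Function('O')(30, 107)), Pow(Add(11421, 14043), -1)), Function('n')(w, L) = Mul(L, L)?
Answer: Rational(-3471583, 1671075) ≈ -2.0775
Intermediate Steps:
Function('O')(D, B) = -67 (Function('O')(D, B) = Add(-40, -27) = -67)
Function('n')(w, L) = Pow(L, 2)
F = Rational(-2413, 3183) (F = Mul(Add(-19237, -67), Pow(Add(11421, 14043), -1)) = Mul(-19304, Pow(25464, -1)) = Mul(-19304, Rational(1, 25464)) = Rational(-2413, 3183) ≈ -0.75809)
Function('g')(b) = Add(Rational(-56, 25), Mul(-58, Pow(b, -1))) (Function('g')(b) = Add(Mul(-58, Pow(b, -1)), Mul(-56, Pow(Pow(-5, 2), -1))) = Add(Mul(-58, Pow(b, -1)), Mul(-56, Pow(25, -1))) = Add(Mul(-58, Pow(b, -1)), Mul(-56, Rational(1, 25))) = Add(Mul(-58, Pow(b, -1)), Rational(-56, 25)) = Add(Rational(-56, 25), Mul(-58, Pow(b, -1))))
Add(Function('g')(-63), F) = Add(Add(Rational(-56, 25), Mul(-58, Pow(-63, -1))), Rational(-2413, 3183)) = Add(Add(Rational(-56, 25), Mul(-58, Rational(-1, 63))), Rational(-2413, 3183)) = Add(Add(Rational(-56, 25), Rational(58, 63)), Rational(-2413, 3183)) = Add(Rational(-2078, 1575), Rational(-2413, 3183)) = Rational(-3471583, 1671075)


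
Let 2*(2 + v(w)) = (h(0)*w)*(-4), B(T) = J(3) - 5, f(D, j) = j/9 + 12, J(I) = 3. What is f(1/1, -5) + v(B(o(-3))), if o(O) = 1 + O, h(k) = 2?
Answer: 157/9 ≈ 17.444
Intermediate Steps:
f(D, j) = 12 + j/9 (f(D, j) = j*(1/9) + 12 = j/9 + 12 = 12 + j/9)
B(T) = -2 (B(T) = 3 - 5 = -2)
v(w) = -2 - 4*w (v(w) = -2 + ((2*w)*(-4))/2 = -2 + (-8*w)/2 = -2 - 4*w)
f(1/1, -5) + v(B(o(-3))) = (12 + (1/9)*(-5)) + (-2 - 4*(-2)) = (12 - 5/9) + (-2 + 8) = 103/9 + 6 = 157/9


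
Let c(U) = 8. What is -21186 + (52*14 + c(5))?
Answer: -20450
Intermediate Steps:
-21186 + (52*14 + c(5)) = -21186 + (52*14 + 8) = -21186 + (728 + 8) = -21186 + 736 = -20450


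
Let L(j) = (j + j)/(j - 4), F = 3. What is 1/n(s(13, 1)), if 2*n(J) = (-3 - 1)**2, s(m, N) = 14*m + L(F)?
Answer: 1/8 ≈ 0.12500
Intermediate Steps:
L(j) = 2*j/(-4 + j) (L(j) = (2*j)/(-4 + j) = 2*j/(-4 + j))
s(m, N) = -6 + 14*m (s(m, N) = 14*m + 2*3/(-4 + 3) = 14*m + 2*3/(-1) = 14*m + 2*3*(-1) = 14*m - 6 = -6 + 14*m)
n(J) = 8 (n(J) = (-3 - 1)**2/2 = (1/2)*(-4)**2 = (1/2)*16 = 8)
1/n(s(13, 1)) = 1/8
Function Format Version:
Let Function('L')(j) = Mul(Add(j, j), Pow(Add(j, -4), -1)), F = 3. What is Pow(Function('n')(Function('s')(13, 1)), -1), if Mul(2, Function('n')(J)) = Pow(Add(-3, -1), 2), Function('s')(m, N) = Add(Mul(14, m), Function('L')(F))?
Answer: Rational(1, 8) ≈ 0.12500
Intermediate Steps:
Function('L')(j) = Mul(2, j, Pow(Add(-4, j), -1)) (Function('L')(j) = Mul(Mul(2, j), Pow(Add(-4, j), -1)) = Mul(2, j, Pow(Add(-4, j), -1)))
Function('s')(m, N) = Add(-6, Mul(14, m)) (Function('s')(m, N) = Add(Mul(14, m), Mul(2, 3, Pow(Add(-4, 3), -1))) = Add(Mul(14, m), Mul(2, 3, Pow(-1, -1))) = Add(Mul(14, m), Mul(2, 3, -1)) = Add(Mul(14, m), -6) = Add(-6, Mul(14, m)))
Function('n')(J) = 8 (Function('n')(J) = Mul(Rational(1, 2), Pow(Add(-3, -1), 2)) = Mul(Rational(1, 2), Pow(-4, 2)) = Mul(Rational(1, 2), 16) = 8)
Pow(Function('n')(Function('s')(13, 1)), -1) = Pow(8, -1) = Rational(1, 8)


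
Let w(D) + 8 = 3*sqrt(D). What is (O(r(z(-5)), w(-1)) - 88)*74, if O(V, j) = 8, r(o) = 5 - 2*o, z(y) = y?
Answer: -5920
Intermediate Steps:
w(D) = -8 + 3*sqrt(D)
(O(r(z(-5)), w(-1)) - 88)*74 = (8 - 88)*74 = -80*74 = -5920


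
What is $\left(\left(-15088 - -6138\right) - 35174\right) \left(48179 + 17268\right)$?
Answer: $-2887783428$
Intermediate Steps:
$\left(\left(-15088 - -6138\right) - 35174\right) \left(48179 + 17268\right) = \left(\left(-15088 + 6138\right) - 35174\right) 65447 = \left(-8950 - 35174\right) 65447 = \left(-44124\right) 65447 = -2887783428$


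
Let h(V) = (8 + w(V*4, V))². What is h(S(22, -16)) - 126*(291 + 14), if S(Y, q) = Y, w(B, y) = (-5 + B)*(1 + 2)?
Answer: 27619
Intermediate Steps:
w(B, y) = -15 + 3*B (w(B, y) = (-5 + B)*3 = -15 + 3*B)
h(V) = (-7 + 12*V)² (h(V) = (8 + (-15 + 3*(V*4)))² = (8 + (-15 + 3*(4*V)))² = (8 + (-15 + 12*V))² = (-7 + 12*V)²)
h(S(22, -16)) - 126*(291 + 14) = (-7 + 12*22)² - 126*(291 + 14) = (-7 + 264)² - 126*305 = 257² - 38430 = 66049 - 38430 = 27619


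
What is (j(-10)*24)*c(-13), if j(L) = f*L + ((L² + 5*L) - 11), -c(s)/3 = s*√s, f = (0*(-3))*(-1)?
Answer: 36504*I*√13 ≈ 1.3162e+5*I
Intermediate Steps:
f = 0 (f = 0*(-1) = 0)
c(s) = -3*s^(3/2) (c(s) = -3*s*√s = -3*s^(3/2))
j(L) = -11 + L² + 5*L (j(L) = 0*L + ((L² + 5*L) - 11) = 0 + (-11 + L² + 5*L) = -11 + L² + 5*L)
(j(-10)*24)*c(-13) = ((-11 + (-10)² + 5*(-10))*24)*(-(-39)*I*√13) = ((-11 + 100 - 50)*24)*(-(-39)*I*√13) = (39*24)*(39*I*√13) = 936*(39*I*√13) = 36504*I*√13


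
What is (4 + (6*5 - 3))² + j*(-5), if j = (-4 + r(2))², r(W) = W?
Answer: 941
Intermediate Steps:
j = 4 (j = (-4 + 2)² = (-2)² = 4)
(4 + (6*5 - 3))² + j*(-5) = (4 + (6*5 - 3))² + 4*(-5) = (4 + (30 - 3))² - 20 = (4 + 27)² - 20 = 31² - 20 = 961 - 20 = 941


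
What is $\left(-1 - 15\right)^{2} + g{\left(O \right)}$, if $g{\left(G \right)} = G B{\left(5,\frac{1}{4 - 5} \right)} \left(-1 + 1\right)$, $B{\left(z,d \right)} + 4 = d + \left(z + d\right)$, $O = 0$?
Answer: $256$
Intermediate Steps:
$B{\left(z,d \right)} = -4 + z + 2 d$ ($B{\left(z,d \right)} = -4 + \left(d + \left(z + d\right)\right) = -4 + \left(d + \left(d + z\right)\right) = -4 + \left(z + 2 d\right) = -4 + z + 2 d$)
$g{\left(G \right)} = 0$ ($g{\left(G \right)} = G \left(-4 + 5 + \frac{2}{4 - 5}\right) \left(-1 + 1\right) = G \left(-4 + 5 + \frac{2}{-1}\right) 0 = G \left(-4 + 5 + 2 \left(-1\right)\right) 0 = G \left(-4 + 5 - 2\right) 0 = G \left(-1\right) 0 = - G 0 = 0$)
$\left(-1 - 15\right)^{2} + g{\left(O \right)} = \left(-1 - 15\right)^{2} + 0 = \left(-16\right)^{2} + 0 = 256 + 0 = 256$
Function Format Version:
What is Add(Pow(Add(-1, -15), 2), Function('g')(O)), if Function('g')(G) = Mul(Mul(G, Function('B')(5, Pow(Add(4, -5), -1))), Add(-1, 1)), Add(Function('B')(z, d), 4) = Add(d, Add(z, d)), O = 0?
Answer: 256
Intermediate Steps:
Function('B')(z, d) = Add(-4, z, Mul(2, d)) (Function('B')(z, d) = Add(-4, Add(d, Add(z, d))) = Add(-4, Add(d, Add(d, z))) = Add(-4, Add(z, Mul(2, d))) = Add(-4, z, Mul(2, d)))
Function('g')(G) = 0 (Function('g')(G) = Mul(Mul(G, Add(-4, 5, Mul(2, Pow(Add(4, -5), -1)))), Add(-1, 1)) = Mul(Mul(G, Add(-4, 5, Mul(2, Pow(-1, -1)))), 0) = Mul(Mul(G, Add(-4, 5, Mul(2, -1))), 0) = Mul(Mul(G, Add(-4, 5, -2)), 0) = Mul(Mul(G, -1), 0) = Mul(Mul(-1, G), 0) = 0)
Add(Pow(Add(-1, -15), 2), Function('g')(O)) = Add(Pow(Add(-1, -15), 2), 0) = Add(Pow(-16, 2), 0) = Add(256, 0) = 256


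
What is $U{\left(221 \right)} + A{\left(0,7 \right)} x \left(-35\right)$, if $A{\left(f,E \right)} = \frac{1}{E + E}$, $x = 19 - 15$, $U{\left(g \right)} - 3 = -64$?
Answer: $-71$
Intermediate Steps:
$U{\left(g \right)} = -61$ ($U{\left(g \right)} = 3 - 64 = -61$)
$x = 4$
$A{\left(f,E \right)} = \frac{1}{2 E}$
$U{\left(221 \right)} + A{\left(0,7 \right)} x \left(-35\right) = -61 + \frac{1}{2 \cdot 7} \cdot 4 \left(-35\right) = -61 + \frac{1}{2} \cdot \frac{1}{7} \cdot 4 \left(-35\right) = -61 + \frac{1}{14} \cdot 4 \left(-35\right) = -61 + \frac{2}{7} \left(-35\right) = -61 - 10 = -71$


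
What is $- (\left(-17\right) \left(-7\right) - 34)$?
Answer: $-85$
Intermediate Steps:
$- (\left(-17\right) \left(-7\right) - 34) = - (119 - 34) = \left(-1\right) 85 = -85$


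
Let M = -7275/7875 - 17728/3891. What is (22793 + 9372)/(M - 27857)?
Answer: -1460130175/1264817278 ≈ -1.1544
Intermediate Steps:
M = -248763/45395 (M = -7275*1/7875 - 17728*1/3891 = -97/105 - 17728/3891 = -248763/45395 ≈ -5.4800)
(22793 + 9372)/(M - 27857) = (22793 + 9372)/(-248763/45395 - 27857) = 32165/(-1264817278/45395) = 32165*(-45395/1264817278) = -1460130175/1264817278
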